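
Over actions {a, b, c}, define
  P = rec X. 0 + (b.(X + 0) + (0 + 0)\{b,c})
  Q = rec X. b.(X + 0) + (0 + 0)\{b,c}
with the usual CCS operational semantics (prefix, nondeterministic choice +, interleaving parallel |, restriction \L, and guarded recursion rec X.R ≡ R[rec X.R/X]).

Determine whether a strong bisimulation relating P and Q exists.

LTS(P): 2 reachable states
  u0 = rec X. 0 + (b.(X + 0) + (0 + 0)\{b,c}) :: --b--▸ u1
  u1 = (rec X. 0 + (b.(X + 0) + (0 + 0)\{b,c})) + 0 :: --b--▸ u1
LTS(Q): 2 reachable states
  v0 = rec X. b.(X + 0) + (0 + 0)\{b,c} :: --b--▸ v1
  v1 = (rec X. b.(X + 0) + (0 + 0)\{b,c}) + 0 :: --b--▸ v1
Bisimilarity quotient blocks:
  B0 = {u0, u1, v0, v1}
u0 ∈ B0, v0 ∈ B0 → same block

bisimilar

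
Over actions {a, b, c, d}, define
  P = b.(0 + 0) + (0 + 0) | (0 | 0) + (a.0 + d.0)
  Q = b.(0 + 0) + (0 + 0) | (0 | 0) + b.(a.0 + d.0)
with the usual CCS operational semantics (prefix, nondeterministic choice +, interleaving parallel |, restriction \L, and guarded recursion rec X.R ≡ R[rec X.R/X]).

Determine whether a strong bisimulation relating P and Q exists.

not bisimilar

P's transition system — 3 states:
  p0 = b.(0 + 0) + (0 + 0) | (0 | 0) + (a.0 + d.0) :: ··a··> p1, ··b··> p2, ··d··> p1
  p1 = 0 :: stopped
  p2 = 0 + 0 :: stopped
Q's transition system — 4 states:
  q0 = b.(0 + 0) + (0 + 0) | (0 | 0) + b.(a.0 + d.0) :: ··b··> q1, ··b··> q2
  q1 = 0 + 0 :: stopped
  q2 = a.0 + d.0 :: ··a··> q3, ··d··> q3
  q3 = 0 :: stopped
Bisimilarity quotient blocks:
  B0 = {p0}
  B1 = {p1, p2, q1, q3}
  B2 = {q0}
  B3 = {q2}
p0 ∈ B0, q0 ∈ B2 → different blocks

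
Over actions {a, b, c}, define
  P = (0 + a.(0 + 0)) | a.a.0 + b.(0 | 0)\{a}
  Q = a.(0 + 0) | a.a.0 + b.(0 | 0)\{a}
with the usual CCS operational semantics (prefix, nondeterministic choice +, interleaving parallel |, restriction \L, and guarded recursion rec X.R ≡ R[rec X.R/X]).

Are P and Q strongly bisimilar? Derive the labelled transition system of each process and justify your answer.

bisimilar

Reachable graph of P (7 states):
  p0 = (0 + a.(0 + 0)) | a.a.0 + b.(0 | 0)\{a} :: —a→ p1, —a→ p2, —b→ p3
  p1 = (0 + 0) | a.a.0 :: —a→ p4
  p2 = (0 + a.(0 + 0)) | a.0 :: —a→ p4, —a→ p5
  p3 = (0 | 0)\{a} :: deadlocked
  p4 = (0 + 0) | a.0 :: —a→ p6
  p5 = (0 + a.(0 + 0)) | 0 :: —a→ p6
  p6 = (0 + 0) | 0 :: deadlocked
Reachable graph of Q (7 states):
  q0 = a.(0 + 0) | a.a.0 + b.(0 | 0)\{a} :: —a→ q1, —a→ q2, —b→ q3
  q1 = (0 + 0) | a.a.0 :: —a→ q4
  q2 = a.(0 + 0) | a.0 :: —a→ q4, —a→ q5
  q3 = (0 | 0)\{a} :: deadlocked
  q4 = (0 + 0) | a.0 :: —a→ q6
  q5 = a.(0 + 0) | 0 :: —a→ q6
  q6 = (0 + 0) | 0 :: deadlocked
Partition-refinement fixed point:
  B0 = {p0, q0}
  B1 = {p1, p2, q1, q2}
  B2 = {p4, p5, q4, q5}
  B3 = {p3, p6, q3, q6}
p0 ∈ B0, q0 ∈ B0 → same block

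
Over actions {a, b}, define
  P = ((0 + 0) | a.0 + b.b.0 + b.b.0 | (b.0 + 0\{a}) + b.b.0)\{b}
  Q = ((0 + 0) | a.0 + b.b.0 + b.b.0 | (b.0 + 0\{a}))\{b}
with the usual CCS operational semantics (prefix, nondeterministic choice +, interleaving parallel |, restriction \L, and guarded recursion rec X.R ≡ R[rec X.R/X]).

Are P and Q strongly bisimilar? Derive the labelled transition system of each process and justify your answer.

YES

P's transition system — 2 states:
  u0 = ((0 + 0) | a.0 + b.b.0 + b.b.0 | (b.0 + 0\{a}) + b.b.0)\{b} → -a-> u1
  u1 = ((0 + 0) | 0)\{b} → ∅
Q's transition system — 2 states:
  v0 = ((0 + 0) | a.0 + b.b.0 + b.b.0 | (b.0 + 0\{a}))\{b} → -a-> v1
  v1 = ((0 + 0) | 0)\{b} → ∅
Coarsest stable partition (strong bisimilarity classes):
  B0 = {u0, v0}
  B1 = {u1, v1}
u0 ∈ B0, v0 ∈ B0 → same block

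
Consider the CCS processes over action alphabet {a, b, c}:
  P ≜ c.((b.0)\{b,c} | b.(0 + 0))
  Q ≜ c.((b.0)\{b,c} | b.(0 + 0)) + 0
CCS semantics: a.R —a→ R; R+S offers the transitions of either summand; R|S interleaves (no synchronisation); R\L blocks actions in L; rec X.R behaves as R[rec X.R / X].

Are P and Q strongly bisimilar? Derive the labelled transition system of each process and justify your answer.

P's transition system — 3 states:
  u0 = c.((b.0)\{b,c} | b.(0 + 0)) :: —c→ u1
  u1 = (b.0)\{b,c} | b.(0 + 0) :: —b→ u2
  u2 = (b.0)\{b,c} | (0 + 0) :: deadlocked
Q's transition system — 3 states:
  v0 = c.((b.0)\{b,c} | b.(0 + 0)) + 0 :: —c→ v1
  v1 = (b.0)\{b,c} | b.(0 + 0) :: —b→ v2
  v2 = (b.0)\{b,c} | (0 + 0) :: deadlocked
Partition-refinement fixed point:
  B0 = {u0, v0}
  B1 = {u1, v1}
  B2 = {u2, v2}
u0 ∈ B0, v0 ∈ B0 → same block

P ~ Q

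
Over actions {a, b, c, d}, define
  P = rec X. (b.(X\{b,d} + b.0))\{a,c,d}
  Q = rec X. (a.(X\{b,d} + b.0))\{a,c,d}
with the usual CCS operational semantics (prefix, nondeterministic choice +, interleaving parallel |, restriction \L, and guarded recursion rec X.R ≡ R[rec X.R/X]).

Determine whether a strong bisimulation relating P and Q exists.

P's transition system — 3 states:
  m0 = rec X. (b.(X\{b,d} + b.0))\{a,c,d} | -b-> m1
  m1 = ((rec X. (b.(X\{b,d} + b.0))\{a,c,d})\{b,d} + b.0)\{a,c,d} | -b-> m2
  m2 = 0\{a,c,d} | ∅
Q's transition system — 1 states:
  n0 = rec X. (a.(X\{b,d} + b.0))\{a,c,d} | ∅
Bisimilarity quotient blocks:
  B0 = {m0}
  B1 = {m1}
  B2 = {m2, n0}
m0 ∈ B0, n0 ∈ B2 → different blocks

P ≁ Q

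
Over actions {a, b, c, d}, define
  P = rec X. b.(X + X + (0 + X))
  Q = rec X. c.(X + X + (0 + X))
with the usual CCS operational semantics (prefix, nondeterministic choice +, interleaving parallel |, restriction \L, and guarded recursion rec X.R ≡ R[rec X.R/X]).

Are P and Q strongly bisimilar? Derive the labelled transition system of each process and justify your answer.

not bisimilar

LTS(P): 2 reachable states
  u0 = rec X. b.(X + X + (0 + X)) ⊢ ··b··> u1
  u1 = (rec X. b.(X + X + (0 + X))) + (rec X. b.(X + X + (0 + X))) + (0 + (rec X. b.(X + X + (0 + X)))) ⊢ ··b··> u1
LTS(Q): 2 reachable states
  v0 = rec X. c.(X + X + (0 + X)) ⊢ ··c··> v1
  v1 = (rec X. c.(X + X + (0 + X))) + (rec X. c.(X + X + (0 + X))) + (0 + (rec X. c.(X + X + (0 + X)))) ⊢ ··c··> v1
Partition-refinement fixed point:
  B0 = {u0, u1}
  B1 = {v0, v1}
u0 ∈ B0, v0 ∈ B1 → different blocks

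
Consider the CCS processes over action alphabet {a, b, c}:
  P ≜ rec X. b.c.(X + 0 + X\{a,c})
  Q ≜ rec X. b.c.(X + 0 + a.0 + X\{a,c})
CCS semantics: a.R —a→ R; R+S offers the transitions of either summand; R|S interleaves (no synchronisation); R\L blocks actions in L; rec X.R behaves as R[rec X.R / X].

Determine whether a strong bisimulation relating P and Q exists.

LTS(P): 4 reachable states
  s0 = rec X. b.c.(X + 0 + X\{a,c}) | =b=> s1
  s1 = c.((rec X. b.c.(X + 0 + X\{a,c})) + 0 + (rec X. b.c.(X + 0 + X\{a,c}))\{a,c}) | =c=> s2
  s2 = (rec X. b.c.(X + 0 + X\{a,c})) + 0 + (rec X. b.c.(X + 0 + X\{a,c}))\{a,c} | =b=> s1, =b=> s3
  s3 = (c.((rec X. b.c.(X + 0 + X\{a,c})) + 0 + (rec X. b.c.(X + 0 + X\{a,c}))\{a,c}))\{a,c} | (no moves)
LTS(Q): 5 reachable states
  t0 = rec X. b.c.(X + 0 + a.0 + X\{a,c}) | =b=> t1
  t1 = c.((rec X. b.c.(X + 0 + a.0 + X\{a,c})) + 0 + a.0 + (rec X. b.c.(X + 0 + a.0 + X\{a,c}))\{a,c}) | =c=> t2
  t2 = (rec X. b.c.(X + 0 + a.0 + X\{a,c})) + 0 + a.0 + (rec X. b.c.(X + 0 + a.0 + X\{a,c}))\{a,c} | =a=> t3, =b=> t1, =b=> t4
  t3 = 0 | (no moves)
  t4 = (c.((rec X. b.c.(X + 0 + a.0 + X\{a,c})) + 0 + a.0 + (rec X. b.c.(X + 0 + a.0 + X\{a,c}))\{a,c}))\{a,c} | (no moves)
Bisimilarity quotient blocks:
  B0 = {s0}
  B1 = {s1}
  B2 = {s2}
  B3 = {s3, t3, t4}
  B4 = {t0}
  B5 = {t1}
  B6 = {t2}
s0 ∈ B0, t0 ∈ B4 → different blocks

NO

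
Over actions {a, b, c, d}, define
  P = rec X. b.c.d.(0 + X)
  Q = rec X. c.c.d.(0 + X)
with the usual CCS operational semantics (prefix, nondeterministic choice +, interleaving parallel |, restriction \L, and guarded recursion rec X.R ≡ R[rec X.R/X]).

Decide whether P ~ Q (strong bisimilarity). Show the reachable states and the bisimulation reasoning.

LTS(P): 4 reachable states
  m0 = rec X. b.c.d.(0 + X) | —b→ m1
  m1 = c.d.(0 + (rec X. b.c.d.(0 + X))) | —c→ m2
  m2 = d.(0 + (rec X. b.c.d.(0 + X))) | —d→ m3
  m3 = 0 + (rec X. b.c.d.(0 + X)) | —b→ m1
LTS(Q): 4 reachable states
  n0 = rec X. c.c.d.(0 + X) | —c→ n1
  n1 = c.d.(0 + (rec X. c.c.d.(0 + X))) | —c→ n2
  n2 = d.(0 + (rec X. c.c.d.(0 + X))) | —d→ n3
  n3 = 0 + (rec X. c.c.d.(0 + X)) | —c→ n1
Coarsest stable partition (strong bisimilarity classes):
  B0 = {m0, m3}
  B1 = {m1}
  B2 = {m2}
  B3 = {n0, n3}
  B4 = {n1}
  B5 = {n2}
m0 ∈ B0, n0 ∈ B3 → different blocks

not bisimilar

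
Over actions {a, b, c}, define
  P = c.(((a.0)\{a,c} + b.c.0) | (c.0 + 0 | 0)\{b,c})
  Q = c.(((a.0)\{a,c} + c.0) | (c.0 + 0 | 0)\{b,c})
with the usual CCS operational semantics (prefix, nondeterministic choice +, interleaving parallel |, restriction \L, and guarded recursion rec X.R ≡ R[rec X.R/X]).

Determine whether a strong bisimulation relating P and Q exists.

not bisimilar

Reachable graph of P (4 states):
  p0 = c.(((a.0)\{a,c} + b.c.0) | (c.0 + 0 | 0)\{b,c}) → -c-> p1
  p1 = ((a.0)\{a,c} + b.c.0) | (c.0 + 0 | 0)\{b,c} → -b-> p2
  p2 = c.0 | (c.0 + 0 | 0)\{b,c} → -c-> p3
  p3 = 0 | (c.0 + 0 | 0)\{b,c} → ·
Reachable graph of Q (3 states):
  q0 = c.(((a.0)\{a,c} + c.0) | (c.0 + 0 | 0)\{b,c}) → -c-> q1
  q1 = ((a.0)\{a,c} + c.0) | (c.0 + 0 | 0)\{b,c} → -c-> q2
  q2 = 0 | (c.0 + 0 | 0)\{b,c} → ·
Coarsest stable partition (strong bisimilarity classes):
  B0 = {p0}
  B1 = {p1}
  B2 = {p2, q1}
  B3 = {p3, q2}
  B4 = {q0}
p0 ∈ B0, q0 ∈ B4 → different blocks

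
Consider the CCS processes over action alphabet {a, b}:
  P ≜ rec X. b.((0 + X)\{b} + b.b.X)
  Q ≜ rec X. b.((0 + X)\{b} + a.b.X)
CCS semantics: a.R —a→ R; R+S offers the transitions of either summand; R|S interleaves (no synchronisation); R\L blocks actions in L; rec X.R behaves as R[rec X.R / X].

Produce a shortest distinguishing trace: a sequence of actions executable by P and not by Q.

bb

P's transition system — 3 states:
  s0 = rec X. b.((0 + X)\{b} + b.b.X) has moves —b→ s1
  s1 = (0 + (rec X. b.((0 + X)\{b} + b.b.X)))\{b} + b.b.(rec X. b.((0 + X)\{b} + b.b.X)) has moves —b→ s2
  s2 = b.(rec X. b.((0 + X)\{b} + b.b.X)) has moves —b→ s0
Q's transition system — 3 states:
  t0 = rec X. b.((0 + X)\{b} + a.b.X) has moves —b→ t1
  t1 = (0 + (rec X. b.((0 + X)\{b} + a.b.X)))\{b} + a.b.(rec X. b.((0 + X)\{b} + a.b.X)) has moves —a→ t2
  t2 = b.(rec X. b.((0 + X)\{b} + a.b.X)) has moves —b→ t0
Executing bb from P (initial set {s0}):
  after b @ step 1: {s1}
  after b @ step 2: {s2}
  P completes σ.
Executing bb from Q (initial set {t0}):
  after b @ step 1: {t1}
  after b @ step 2: no successor for Q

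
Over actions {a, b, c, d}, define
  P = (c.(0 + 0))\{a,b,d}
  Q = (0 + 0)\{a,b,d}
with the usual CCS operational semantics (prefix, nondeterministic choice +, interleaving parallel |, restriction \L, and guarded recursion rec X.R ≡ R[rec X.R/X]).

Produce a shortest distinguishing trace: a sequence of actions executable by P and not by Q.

c

LTS(P): 2 reachable states
  p0 = (c.(0 + 0))\{a,b,d} ⊢ --c--▸ p1
  p1 = (0 + 0)\{a,b,d} ⊢ stopped
LTS(Q): 1 reachable states
  q0 = (0 + 0)\{a,b,d} ⊢ stopped
Trace ⟨c⟩ through P, begin at {p0}:
  after c @ step 1: {p1}
  ✓ P
Trace ⟨c⟩ through Q, begin at {q0}:
  after c @ step 1: ∅ (Q stuck)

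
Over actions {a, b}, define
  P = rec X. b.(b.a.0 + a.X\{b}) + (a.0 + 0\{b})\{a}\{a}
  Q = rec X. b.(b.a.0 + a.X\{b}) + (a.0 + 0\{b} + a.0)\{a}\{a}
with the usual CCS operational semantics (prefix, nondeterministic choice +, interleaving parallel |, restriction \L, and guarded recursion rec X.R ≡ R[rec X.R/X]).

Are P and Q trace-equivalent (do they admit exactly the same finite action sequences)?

Reachable graph of P (5 states):
  m0 = rec X. b.(b.a.0 + a.X\{b}) + (a.0 + 0\{b})\{a}\{a} → ··b··> m1
  m1 = b.a.0 + a.(rec X. b.(b.a.0 + a.X\{b}) + (a.0 + 0\{b})\{a}\{a})\{b} → ··a··> m2, ··b··> m3
  m2 = (rec X. b.(b.a.0 + a.X\{b}) + (a.0 + 0\{b})\{a}\{a})\{b} → (no moves)
  m3 = a.0 → ··a··> m4
  m4 = 0 → (no moves)
Reachable graph of Q (5 states):
  n0 = rec X. b.(b.a.0 + a.X\{b}) + (a.0 + 0\{b} + a.0)\{a}\{a} → ··b··> n1
  n1 = b.a.0 + a.(rec X. b.(b.a.0 + a.X\{b}) + (a.0 + 0\{b} + a.0)\{a}\{a})\{b} → ··a··> n2, ··b··> n3
  n2 = (rec X. b.(b.a.0 + a.X\{b}) + (a.0 + 0\{b} + a.0)\{a}\{a})\{b} → (no moves)
  n3 = a.0 → ··a··> n4
  n4 = 0 → (no moves)
Partition-refinement fixed point:
  B0 = {m0, n0}
  B1 = {m1, n1}
  B2 = {m3, n3}
  B3 = {m2, m4, n2, n4}
m0 ∈ B0, n0 ∈ B0 → same block
Bisimilar ⇒ trace-equivalent.

trace-equivalent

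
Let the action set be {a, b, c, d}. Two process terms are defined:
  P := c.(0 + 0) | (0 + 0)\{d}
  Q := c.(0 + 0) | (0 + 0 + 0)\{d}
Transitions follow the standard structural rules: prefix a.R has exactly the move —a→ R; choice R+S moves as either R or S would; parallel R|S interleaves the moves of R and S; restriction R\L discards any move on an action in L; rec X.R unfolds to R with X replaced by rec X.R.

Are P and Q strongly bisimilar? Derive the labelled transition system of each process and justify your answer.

P ~ Q

Reachable graph of P (2 states):
  s0 = c.(0 + 0) | (0 + 0)\{d} → —c→ s1
  s1 = (0 + 0) | (0 + 0)\{d} → ∅
Reachable graph of Q (2 states):
  t0 = c.(0 + 0) | (0 + 0 + 0)\{d} → —c→ t1
  t1 = (0 + 0) | (0 + 0 + 0)\{d} → ∅
Partition-refinement fixed point:
  B0 = {s0, t0}
  B1 = {s1, t1}
s0 ∈ B0, t0 ∈ B0 → same block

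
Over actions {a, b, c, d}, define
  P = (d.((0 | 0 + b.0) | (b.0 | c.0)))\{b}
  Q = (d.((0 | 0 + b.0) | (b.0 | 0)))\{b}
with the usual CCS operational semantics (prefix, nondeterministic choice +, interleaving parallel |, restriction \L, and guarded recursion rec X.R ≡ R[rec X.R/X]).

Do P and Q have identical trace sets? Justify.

Reachable graph of P (3 states):
  m0 = (d.((0 | 0 + b.0) | (b.0 | c.0)))\{b} → --d--▸ m1
  m1 = ((0 | 0 + b.0) | (b.0 | c.0))\{b} → --c--▸ m2
  m2 = ((0 | 0 + b.0) | (b.0 | 0))\{b} → deadlocked
Reachable graph of Q (2 states):
  n0 = (d.((0 | 0 + b.0) | (b.0 | 0)))\{b} → --d--▸ n1
  n1 = ((0 | 0 + b.0) | (b.0 | 0))\{b} → deadlocked
Trace ⟨dc⟩ through P, begin at {m0}:
  [1] d ⇒ {m1}
  [2] c ⇒ {m2}
  P completes σ.
Trace ⟨dc⟩ through Q, begin at {n0}:
  [1] d ⇒ {n1}
  [2] c ⇒ no successor for Q

NO — witness ⟨dc⟩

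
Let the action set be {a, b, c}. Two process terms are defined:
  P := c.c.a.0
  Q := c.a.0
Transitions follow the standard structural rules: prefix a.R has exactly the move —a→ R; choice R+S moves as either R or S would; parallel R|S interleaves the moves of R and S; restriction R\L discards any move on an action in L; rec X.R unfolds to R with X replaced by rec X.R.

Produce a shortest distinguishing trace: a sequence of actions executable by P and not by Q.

cc

P's transition system — 4 states:
  m0 = c.c.a.0 has moves —c→ m1
  m1 = c.a.0 has moves —c→ m2
  m2 = a.0 has moves —a→ m3
  m3 = 0 has moves deadlocked
Q's transition system — 3 states:
  n0 = c.a.0 has moves —c→ n1
  n1 = a.0 has moves —a→ n2
  n2 = 0 has moves deadlocked
Run σ = ⟨cc⟩ on P: start {m0}
  [1] c ⇒ {m1}
  [2] c ⇒ {m2}
  P completes σ.
Run σ = ⟨cc⟩ on Q: start {n0}
  [1] c ⇒ {n1}
  [2] c ⇒ ∅  — Q cannot continue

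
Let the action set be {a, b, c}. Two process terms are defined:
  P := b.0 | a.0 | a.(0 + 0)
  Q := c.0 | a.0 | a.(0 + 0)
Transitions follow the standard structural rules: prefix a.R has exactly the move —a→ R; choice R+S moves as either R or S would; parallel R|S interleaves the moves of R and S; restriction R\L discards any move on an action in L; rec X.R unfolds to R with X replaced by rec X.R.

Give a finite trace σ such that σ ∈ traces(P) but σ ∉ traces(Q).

P's transition system — 8 states:
  m0 = b.0 | a.0 | a.(0 + 0) :: -a-> m1, -a-> m2, -b-> m3
  m1 = b.0 | 0 | a.(0 + 0) :: -a-> m4, -b-> m5
  m2 = b.0 | a.0 | (0 + 0) :: -a-> m4, -b-> m6
  m3 = 0 | a.0 | a.(0 + 0) :: -a-> m5, -a-> m6
  m4 = b.0 | 0 | (0 + 0) :: -b-> m7
  m5 = 0 | 0 | a.(0 + 0) :: -a-> m7
  m6 = 0 | a.0 | (0 + 0) :: -a-> m7
  m7 = 0 | 0 | (0 + 0) :: (no moves)
Q's transition system — 8 states:
  n0 = c.0 | a.0 | a.(0 + 0) :: -a-> n1, -a-> n2, -c-> n3
  n1 = c.0 | 0 | a.(0 + 0) :: -a-> n4, -c-> n5
  n2 = c.0 | a.0 | (0 + 0) :: -a-> n4, -c-> n6
  n3 = 0 | a.0 | a.(0 + 0) :: -a-> n5, -a-> n6
  n4 = c.0 | 0 | (0 + 0) :: -c-> n7
  n5 = 0 | 0 | a.(0 + 0) :: -a-> n7
  n6 = 0 | a.0 | (0 + 0) :: -a-> n7
  n7 = 0 | 0 | (0 + 0) :: (no moves)
Run σ = ⟨b⟩ on P: start {m0}
  [1] b ⇒ {m3}
  P completes σ.
Run σ = ⟨b⟩ on Q: start {n0}
  [1] b ⇒ no successor for Q

b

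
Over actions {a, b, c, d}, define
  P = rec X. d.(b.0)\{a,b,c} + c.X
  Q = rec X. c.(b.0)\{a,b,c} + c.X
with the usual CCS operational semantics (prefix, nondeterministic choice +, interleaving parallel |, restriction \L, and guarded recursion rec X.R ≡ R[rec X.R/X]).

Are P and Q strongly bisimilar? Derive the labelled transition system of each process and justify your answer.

not bisimilar

P's transition system — 2 states:
  m0 = rec X. d.(b.0)\{a,b,c} + c.X :: -c-> m0, -d-> m1
  m1 = (b.0)\{a,b,c} :: ·
Q's transition system — 2 states:
  n0 = rec X. c.(b.0)\{a,b,c} + c.X :: -c-> n0, -c-> n1
  n1 = (b.0)\{a,b,c} :: ·
Coarsest stable partition (strong bisimilarity classes):
  B0 = {m0}
  B1 = {m1, n1}
  B2 = {n0}
m0 ∈ B0, n0 ∈ B2 → different blocks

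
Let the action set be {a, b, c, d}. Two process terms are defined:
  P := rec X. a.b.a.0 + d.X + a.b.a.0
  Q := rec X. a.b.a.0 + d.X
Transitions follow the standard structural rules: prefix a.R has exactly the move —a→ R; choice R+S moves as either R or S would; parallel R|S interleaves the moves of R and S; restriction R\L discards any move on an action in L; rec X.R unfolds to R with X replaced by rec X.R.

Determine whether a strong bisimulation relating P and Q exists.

P ~ Q

LTS(P): 4 reachable states
  s0 = rec X. a.b.a.0 + d.X + a.b.a.0 ⊢ =a=> s1, =d=> s0
  s1 = b.a.0 ⊢ =b=> s2
  s2 = a.0 ⊢ =a=> s3
  s3 = 0 ⊢ ∅
LTS(Q): 4 reachable states
  t0 = rec X. a.b.a.0 + d.X ⊢ =a=> t1, =d=> t0
  t1 = b.a.0 ⊢ =b=> t2
  t2 = a.0 ⊢ =a=> t3
  t3 = 0 ⊢ ∅
Partition-refinement fixed point:
  B0 = {s0, t0}
  B1 = {s1, t1}
  B2 = {s2, t2}
  B3 = {s3, t3}
s0 ∈ B0, t0 ∈ B0 → same block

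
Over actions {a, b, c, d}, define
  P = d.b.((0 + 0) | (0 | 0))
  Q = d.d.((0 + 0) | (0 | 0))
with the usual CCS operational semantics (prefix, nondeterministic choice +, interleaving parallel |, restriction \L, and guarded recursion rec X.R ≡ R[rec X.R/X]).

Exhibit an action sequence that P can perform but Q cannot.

P's transition system — 3 states:
  p0 = d.b.((0 + 0) | (0 | 0)) → ··d··> p1
  p1 = b.((0 + 0) | (0 | 0)) → ··b··> p2
  p2 = (0 + 0) | (0 | 0) → (no moves)
Q's transition system — 3 states:
  q0 = d.d.((0 + 0) | (0 | 0)) → ··d··> q1
  q1 = d.((0 + 0) | (0 | 0)) → ··d··> q2
  q2 = (0 + 0) | (0 | 0) → (no moves)
Run σ = ⟨db⟩ on P: start {p0}
  [1] d ⇒ {p1}
  [2] b ⇒ {p2}
  ✓ P
Run σ = ⟨db⟩ on Q: start {q0}
  [1] d ⇒ {q1}
  [2] b ⇒ no successor for Q

db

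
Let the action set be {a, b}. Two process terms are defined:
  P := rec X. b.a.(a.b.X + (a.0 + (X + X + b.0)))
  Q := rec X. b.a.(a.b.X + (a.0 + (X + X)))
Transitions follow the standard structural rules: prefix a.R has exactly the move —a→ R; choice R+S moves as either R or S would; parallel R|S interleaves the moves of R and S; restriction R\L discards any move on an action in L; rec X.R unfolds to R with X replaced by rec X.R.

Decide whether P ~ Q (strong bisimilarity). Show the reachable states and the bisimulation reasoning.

P ≁ Q

LTS(P): 5 reachable states
  p0 = rec X. b.a.(a.b.X + (a.0 + (X + X + b.0))) :: —b→ p1
  p1 = a.(a.b.(rec X. b.a.(a.b.X + (a.0 + (X + X + b.0)))) + (a.0 + ((rec X. b.a.(a.b.X + (a.0 + (X + X + b.0)))) + (rec X. b.a.(a.b.X + (a.0 + (X + X + b.0)))) + b.0))) :: —a→ p2
  p2 = a.b.(rec X. b.a.(a.b.X + (a.0 + (X + X + b.0)))) + (a.0 + ((rec X. b.a.(a.b.X + (a.0 + (X + X + b.0)))) + (rec X. b.a.(a.b.X + (a.0 + (X + X + b.0)))) + b.0)) :: —a→ p3, —a→ p4, —b→ p1, —b→ p3
  p3 = 0 :: ∅
  p4 = b.(rec X. b.a.(a.b.X + (a.0 + (X + X + b.0)))) :: —b→ p0
LTS(Q): 5 reachable states
  q0 = rec X. b.a.(a.b.X + (a.0 + (X + X))) :: —b→ q1
  q1 = a.(a.b.(rec X. b.a.(a.b.X + (a.0 + (X + X)))) + (a.0 + ((rec X. b.a.(a.b.X + (a.0 + (X + X)))) + (rec X. b.a.(a.b.X + (a.0 + (X + X))))))) :: —a→ q2
  q2 = a.b.(rec X. b.a.(a.b.X + (a.0 + (X + X)))) + (a.0 + ((rec X. b.a.(a.b.X + (a.0 + (X + X)))) + (rec X. b.a.(a.b.X + (a.0 + (X + X)))))) :: —a→ q3, —a→ q4, —b→ q1
  q3 = 0 :: ∅
  q4 = b.(rec X. b.a.(a.b.X + (a.0 + (X + X)))) :: —b→ q0
Coarsest stable partition (strong bisimilarity classes):
  B0 = {p0}
  B1 = {p1}
  B2 = {p2}
  B3 = {p3, q3}
  B4 = {p4}
  B5 = {q0}
  B6 = {q1}
  B7 = {q2}
  B8 = {q4}
p0 ∈ B0, q0 ∈ B5 → different blocks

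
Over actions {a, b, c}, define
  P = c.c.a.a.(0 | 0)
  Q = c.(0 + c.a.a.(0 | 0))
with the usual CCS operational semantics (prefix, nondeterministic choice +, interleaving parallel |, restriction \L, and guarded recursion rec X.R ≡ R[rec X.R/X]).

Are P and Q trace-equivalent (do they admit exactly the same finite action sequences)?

traces(P) = traces(Q)

LTS(P): 5 reachable states
  m0 = c.c.a.a.(0 | 0) :: -c-> m1
  m1 = c.a.a.(0 | 0) :: -c-> m2
  m2 = a.a.(0 | 0) :: -a-> m3
  m3 = a.(0 | 0) :: -a-> m4
  m4 = 0 | 0 :: deadlocked
LTS(Q): 5 reachable states
  n0 = c.(0 + c.a.a.(0 | 0)) :: -c-> n1
  n1 = 0 + c.a.a.(0 | 0) :: -c-> n2
  n2 = a.a.(0 | 0) :: -a-> n3
  n3 = a.(0 | 0) :: -a-> n4
  n4 = 0 | 0 :: deadlocked
Partition-refinement fixed point:
  B0 = {m0, n0}
  B1 = {m1, n1}
  B2 = {m2, n2}
  B3 = {m3, n3}
  B4 = {m4, n4}
m0 ∈ B0, n0 ∈ B0 → same block
Bisimilar ⇒ trace-equivalent.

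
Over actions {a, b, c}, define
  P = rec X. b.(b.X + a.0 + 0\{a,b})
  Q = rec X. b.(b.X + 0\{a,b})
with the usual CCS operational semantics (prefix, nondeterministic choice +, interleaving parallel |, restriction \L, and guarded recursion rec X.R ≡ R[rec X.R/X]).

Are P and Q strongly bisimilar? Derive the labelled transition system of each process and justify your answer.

not bisimilar

P's transition system — 3 states:
  s0 = rec X. b.(b.X + a.0 + 0\{a,b}) ⊢ —b→ s1
  s1 = b.(rec X. b.(b.X + a.0 + 0\{a,b})) + a.0 + 0\{a,b} ⊢ —a→ s2, —b→ s0
  s2 = 0 ⊢ ·
Q's transition system — 2 states:
  t0 = rec X. b.(b.X + 0\{a,b}) ⊢ —b→ t1
  t1 = b.(rec X. b.(b.X + 0\{a,b})) + 0\{a,b} ⊢ —b→ t0
Coarsest stable partition (strong bisimilarity classes):
  B0 = {s0}
  B1 = {s1}
  B2 = {s2}
  B3 = {t0, t1}
s0 ∈ B0, t0 ∈ B3 → different blocks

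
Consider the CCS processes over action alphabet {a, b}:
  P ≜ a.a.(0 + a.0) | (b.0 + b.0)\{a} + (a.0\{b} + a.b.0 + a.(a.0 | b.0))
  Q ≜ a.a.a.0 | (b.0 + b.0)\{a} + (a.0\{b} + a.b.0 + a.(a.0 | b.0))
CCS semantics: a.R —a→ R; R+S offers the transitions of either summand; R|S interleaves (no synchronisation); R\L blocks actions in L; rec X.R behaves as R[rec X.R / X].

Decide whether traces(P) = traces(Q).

traces(P) = traces(Q)

Reachable graph of P (15 states):
  p0 = a.a.(0 + a.0) | (b.0 + b.0)\{a} + (a.0\{b} + a.b.0 + a.(a.0 | b.0)) has moves -a-> p1, -a-> p2, -a-> p3, -a-> p4, -b-> p5
  p1 = 0\{b} has moves ·
  p2 = a.(0 + a.0) | (b.0 + b.0)\{a} has moves -a-> p6, -b-> p7
  p3 = a.0 | b.0 has moves -a-> p8, -b-> p9
  p4 = b.0 has moves -b-> p10
  p5 = a.a.(0 + a.0) | 0\{a} has moves -a-> p7
  p6 = (0 + a.0) | (b.0 + b.0)\{a} has moves -a-> p11, -b-> p12
  p7 = a.(0 + a.0) | 0\{a} has moves -a-> p12
  p8 = 0 | b.0 has moves -b-> p13
  p9 = a.0 | 0 has moves -a-> p13
  p10 = 0 has moves ·
  p11 = 0 | (b.0 + b.0)\{a} has moves -b-> p14
  p12 = (0 + a.0) | 0\{a} has moves -a-> p14
  p13 = 0 | 0 has moves ·
  p14 = 0 | 0\{a} has moves ·
Reachable graph of Q (15 states):
  q0 = a.a.a.0 | (b.0 + b.0)\{a} + (a.0\{b} + a.b.0 + a.(a.0 | b.0)) has moves -a-> q1, -a-> q2, -a-> q3, -a-> q4, -b-> q5
  q1 = 0\{b} has moves ·
  q2 = a.0 | b.0 has moves -a-> q6, -b-> q7
  q3 = a.a.0 | (b.0 + b.0)\{a} has moves -a-> q8, -b-> q9
  q4 = b.0 has moves -b-> q10
  q5 = a.a.a.0 | 0\{a} has moves -a-> q9
  q6 = 0 | b.0 has moves -b-> q11
  q7 = a.0 | 0 has moves -a-> q11
  q8 = a.0 | (b.0 + b.0)\{a} has moves -a-> q12, -b-> q13
  q9 = a.a.0 | 0\{a} has moves -a-> q13
  q10 = 0 has moves ·
  q11 = 0 | 0 has moves ·
  q12 = 0 | (b.0 + b.0)\{a} has moves -b-> q14
  q13 = a.0 | 0\{a} has moves -a-> q14
  q14 = 0 | 0\{a} has moves ·
Partition-refinement fixed point:
  B0 = {p0, q0}
  B1 = {p2, q3}
  B2 = {p3, p6, q2, q8}
  B3 = {p12, p9, q13, q7}
  B4 = {p1, p10, p13, p14, q1, q10, q11, q14}
  B5 = {p11, p4, p8, q12, q4, q6}
  B6 = {p7, q9}
  B7 = {p5, q5}
p0 ∈ B0, q0 ∈ B0 → same block
Bisimilar ⇒ trace-equivalent.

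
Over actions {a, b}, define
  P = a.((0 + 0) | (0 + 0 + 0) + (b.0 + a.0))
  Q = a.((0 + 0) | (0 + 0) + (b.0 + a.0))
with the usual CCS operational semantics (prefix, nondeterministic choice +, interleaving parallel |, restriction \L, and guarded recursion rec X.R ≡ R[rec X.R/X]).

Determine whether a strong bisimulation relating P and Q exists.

Reachable graph of P (3 states):
  p0 = a.((0 + 0) | (0 + 0 + 0) + (b.0 + a.0)) | -a-> p1
  p1 = (0 + 0) | (0 + 0 + 0) + (b.0 + a.0) | -a-> p2, -b-> p2
  p2 = 0 | ·
Reachable graph of Q (3 states):
  q0 = a.((0 + 0) | (0 + 0) + (b.0 + a.0)) | -a-> q1
  q1 = (0 + 0) | (0 + 0) + (b.0 + a.0) | -a-> q2, -b-> q2
  q2 = 0 | ·
Coarsest stable partition (strong bisimilarity classes):
  B0 = {p0, q0}
  B1 = {p1, q1}
  B2 = {p2, q2}
p0 ∈ B0, q0 ∈ B0 → same block

bisimilar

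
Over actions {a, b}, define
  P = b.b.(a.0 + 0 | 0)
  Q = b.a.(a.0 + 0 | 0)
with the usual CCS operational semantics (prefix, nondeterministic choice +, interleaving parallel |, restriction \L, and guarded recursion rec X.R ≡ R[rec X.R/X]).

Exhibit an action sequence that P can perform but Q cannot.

Reachable graph of P (4 states):
  u0 = b.b.(a.0 + 0 | 0) → ··b··> u1
  u1 = b.(a.0 + 0 | 0) → ··b··> u2
  u2 = a.0 + 0 | 0 → ··a··> u3
  u3 = 0 → (no moves)
Reachable graph of Q (4 states):
  v0 = b.a.(a.0 + 0 | 0) → ··b··> v1
  v1 = a.(a.0 + 0 | 0) → ··a··> v2
  v2 = a.0 + 0 | 0 → ··a··> v3
  v3 = 0 → (no moves)
Trace ⟨bb⟩ through P, begin at {u0}:
  step 1 (b): {u1}
  step 2 (b): {u2}
  — P admits the full trace.
Trace ⟨bb⟩ through Q, begin at {v0}:
  step 1 (b): {v1}
  step 2 (b): no successor for Q

bb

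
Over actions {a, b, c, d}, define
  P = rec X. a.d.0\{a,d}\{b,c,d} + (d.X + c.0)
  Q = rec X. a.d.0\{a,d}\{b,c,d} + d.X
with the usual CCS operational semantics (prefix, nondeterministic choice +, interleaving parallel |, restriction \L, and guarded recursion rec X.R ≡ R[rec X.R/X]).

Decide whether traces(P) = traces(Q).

LTS(P): 4 reachable states
  m0 = rec X. a.d.0\{a,d}\{b,c,d} + (d.X + c.0) has moves -a-> m1, -c-> m2, -d-> m0
  m1 = d.0\{a,d}\{b,c,d} has moves -d-> m3
  m2 = 0 has moves ·
  m3 = 0\{a,d}\{b,c,d} has moves ·
LTS(Q): 3 reachable states
  n0 = rec X. a.d.0\{a,d}\{b,c,d} + d.X has moves -a-> n1, -d-> n0
  n1 = d.0\{a,d}\{b,c,d} has moves -d-> n2
  n2 = 0\{a,d}\{b,c,d} has moves ·
Run σ = ⟨c⟩ on P: start {m0}
  [1] c ⇒ {m2}
  — P admits the full trace.
Run σ = ⟨c⟩ on Q: start {n0}
  [1] c ⇒ ∅ (Q stuck)

traces(P) ≠ traces(Q) — witness ⟨c⟩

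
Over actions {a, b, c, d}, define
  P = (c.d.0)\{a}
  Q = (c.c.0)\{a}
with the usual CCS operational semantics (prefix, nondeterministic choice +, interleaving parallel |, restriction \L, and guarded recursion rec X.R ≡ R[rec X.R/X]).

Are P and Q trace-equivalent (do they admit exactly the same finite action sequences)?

Reachable graph of P (3 states):
  m0 = (c.d.0)\{a} ⊢ —c→ m1
  m1 = (d.0)\{a} ⊢ —d→ m2
  m2 = 0\{a} ⊢ ·
Reachable graph of Q (3 states):
  n0 = (c.c.0)\{a} ⊢ —c→ n1
  n1 = (c.0)\{a} ⊢ —c→ n2
  n2 = 0\{a} ⊢ ·
Trace ⟨cd⟩ through P, begin at {m0}:
  [1] c ⇒ {m1}
  [2] d ⇒ {m2}
  P completes σ.
Trace ⟨cd⟩ through Q, begin at {n0}:
  [1] c ⇒ {n1}
  [2] d ⇒ no successor for Q

trace-distinct — witness ⟨cd⟩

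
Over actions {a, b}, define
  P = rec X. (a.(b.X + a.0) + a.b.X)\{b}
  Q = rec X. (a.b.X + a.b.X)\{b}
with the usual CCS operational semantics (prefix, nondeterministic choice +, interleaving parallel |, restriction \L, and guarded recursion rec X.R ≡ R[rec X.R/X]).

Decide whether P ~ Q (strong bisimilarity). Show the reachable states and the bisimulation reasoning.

LTS(P): 4 reachable states
  u0 = rec X. (a.(b.X + a.0) + a.b.X)\{b} | -a-> u1, -a-> u2
  u1 = (b.(rec X. (a.(b.X + a.0) + a.b.X)\{b}) + a.0)\{b} | -a-> u3
  u2 = (b.(rec X. (a.(b.X + a.0) + a.b.X)\{b}))\{b} | ·
  u3 = 0\{b} | ·
LTS(Q): 2 reachable states
  v0 = rec X. (a.b.X + a.b.X)\{b} | -a-> v1
  v1 = (b.(rec X. (a.b.X + a.b.X)\{b}))\{b} | ·
Bisimilarity quotient blocks:
  B0 = {u0}
  B1 = {u2, u3, v1}
  B2 = {u1, v0}
u0 ∈ B0, v0 ∈ B2 → different blocks

NO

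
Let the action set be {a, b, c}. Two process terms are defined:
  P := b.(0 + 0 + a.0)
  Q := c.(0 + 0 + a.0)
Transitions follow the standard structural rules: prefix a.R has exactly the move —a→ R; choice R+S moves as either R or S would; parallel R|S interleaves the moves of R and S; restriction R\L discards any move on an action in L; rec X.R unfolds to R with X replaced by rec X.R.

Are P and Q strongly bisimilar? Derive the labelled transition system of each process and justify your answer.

Reachable graph of P (3 states):
  p0 = b.(0 + 0 + a.0) ⊢ =b=> p1
  p1 = 0 + 0 + a.0 ⊢ =a=> p2
  p2 = 0 ⊢ ·
Reachable graph of Q (3 states):
  q0 = c.(0 + 0 + a.0) ⊢ =c=> q1
  q1 = 0 + 0 + a.0 ⊢ =a=> q2
  q2 = 0 ⊢ ·
Coarsest stable partition (strong bisimilarity classes):
  B0 = {p0}
  B1 = {p1, q1}
  B2 = {p2, q2}
  B3 = {q0}
p0 ∈ B0, q0 ∈ B3 → different blocks

NO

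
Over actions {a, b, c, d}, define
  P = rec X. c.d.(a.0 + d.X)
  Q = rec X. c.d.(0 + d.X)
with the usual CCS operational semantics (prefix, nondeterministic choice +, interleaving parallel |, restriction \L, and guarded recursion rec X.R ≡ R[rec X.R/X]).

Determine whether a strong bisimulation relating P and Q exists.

not bisimilar

Reachable graph of P (4 states):
  m0 = rec X. c.d.(a.0 + d.X) | —c→ m1
  m1 = d.(a.0 + d.(rec X. c.d.(a.0 + d.X))) | —d→ m2
  m2 = a.0 + d.(rec X. c.d.(a.0 + d.X)) | —a→ m3, —d→ m0
  m3 = 0 | stopped
Reachable graph of Q (3 states):
  n0 = rec X. c.d.(0 + d.X) | —c→ n1
  n1 = d.(0 + d.(rec X. c.d.(0 + d.X))) | —d→ n2
  n2 = 0 + d.(rec X. c.d.(0 + d.X)) | —d→ n0
Partition-refinement fixed point:
  B0 = {m0}
  B1 = {m1}
  B2 = {m2}
  B3 = {m3}
  B4 = {n0}
  B5 = {n1}
  B6 = {n2}
m0 ∈ B0, n0 ∈ B4 → different blocks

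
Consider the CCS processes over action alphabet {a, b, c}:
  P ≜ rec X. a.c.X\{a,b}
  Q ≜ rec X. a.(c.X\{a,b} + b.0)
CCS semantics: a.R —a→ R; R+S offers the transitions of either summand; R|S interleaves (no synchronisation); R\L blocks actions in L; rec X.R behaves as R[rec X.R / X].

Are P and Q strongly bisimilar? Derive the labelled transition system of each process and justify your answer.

P ≁ Q

LTS(P): 3 reachable states
  s0 = rec X. a.c.X\{a,b} ⊢ ··a··> s1
  s1 = c.(rec X. a.c.X\{a,b})\{a,b} ⊢ ··c··> s2
  s2 = (rec X. a.c.X\{a,b})\{a,b} ⊢ (no moves)
LTS(Q): 4 reachable states
  t0 = rec X. a.(c.X\{a,b} + b.0) ⊢ ··a··> t1
  t1 = c.(rec X. a.(c.X\{a,b} + b.0))\{a,b} + b.0 ⊢ ··b··> t2, ··c··> t3
  t2 = 0 ⊢ (no moves)
  t3 = (rec X. a.(c.X\{a,b} + b.0))\{a,b} ⊢ (no moves)
Bisimilarity quotient blocks:
  B0 = {s0}
  B1 = {s1}
  B2 = {s2, t2, t3}
  B3 = {t0}
  B4 = {t1}
s0 ∈ B0, t0 ∈ B3 → different blocks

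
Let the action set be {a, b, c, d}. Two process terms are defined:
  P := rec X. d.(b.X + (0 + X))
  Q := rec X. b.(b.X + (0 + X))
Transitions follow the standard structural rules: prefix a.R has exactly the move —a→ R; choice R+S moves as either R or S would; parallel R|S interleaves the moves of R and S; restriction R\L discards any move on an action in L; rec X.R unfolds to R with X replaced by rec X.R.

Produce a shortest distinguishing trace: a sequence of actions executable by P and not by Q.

P's transition system — 2 states:
  p0 = rec X. d.(b.X + (0 + X)) ⊢ =d=> p1
  p1 = b.(rec X. d.(b.X + (0 + X))) + (0 + (rec X. d.(b.X + (0 + X)))) ⊢ =b=> p0, =d=> p1
Q's transition system — 2 states:
  q0 = rec X. b.(b.X + (0 + X)) ⊢ =b=> q1
  q1 = b.(rec X. b.(b.X + (0 + X))) + (0 + (rec X. b.(b.X + (0 + X)))) ⊢ =b=> q0, =b=> q1
Run σ = ⟨d⟩ on P: start {p0}
  [1] d ⇒ {p1}
  ✓ P
Run σ = ⟨d⟩ on Q: start {q0}
  [1] d ⇒ ∅  — Q cannot continue

d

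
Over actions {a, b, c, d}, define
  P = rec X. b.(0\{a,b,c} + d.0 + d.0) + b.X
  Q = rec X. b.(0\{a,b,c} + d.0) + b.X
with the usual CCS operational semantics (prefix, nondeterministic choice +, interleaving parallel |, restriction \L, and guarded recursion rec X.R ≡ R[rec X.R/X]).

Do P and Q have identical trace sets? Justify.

Reachable graph of P (3 states):
  s0 = rec X. b.(0\{a,b,c} + d.0 + d.0) + b.X has moves -b-> s0, -b-> s1
  s1 = 0\{a,b,c} + d.0 + d.0 has moves -d-> s2
  s2 = 0 has moves stopped
Reachable graph of Q (3 states):
  t0 = rec X. b.(0\{a,b,c} + d.0) + b.X has moves -b-> t0, -b-> t1
  t1 = 0\{a,b,c} + d.0 has moves -d-> t2
  t2 = 0 has moves stopped
Partition-refinement fixed point:
  B0 = {s0, t0}
  B1 = {s1, t1}
  B2 = {s2, t2}
s0 ∈ B0, t0 ∈ B0 → same block
Bisimilar ⇒ trace-equivalent.

traces(P) = traces(Q)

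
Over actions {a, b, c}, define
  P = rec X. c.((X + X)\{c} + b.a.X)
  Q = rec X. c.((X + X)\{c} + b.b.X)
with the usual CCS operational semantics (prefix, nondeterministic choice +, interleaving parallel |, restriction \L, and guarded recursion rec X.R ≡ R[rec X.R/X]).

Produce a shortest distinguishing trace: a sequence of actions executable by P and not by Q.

Reachable graph of P (3 states):
  s0 = rec X. c.((X + X)\{c} + b.a.X) | ··c··> s1
  s1 = ((rec X. c.((X + X)\{c} + b.a.X)) + (rec X. c.((X + X)\{c} + b.a.X)))\{c} + b.a.(rec X. c.((X + X)\{c} + b.a.X)) | ··b··> s2
  s2 = a.(rec X. c.((X + X)\{c} + b.a.X)) | ··a··> s0
Reachable graph of Q (3 states):
  t0 = rec X. c.((X + X)\{c} + b.b.X) | ··c··> t1
  t1 = ((rec X. c.((X + X)\{c} + b.b.X)) + (rec X. c.((X + X)\{c} + b.b.X)))\{c} + b.b.(rec X. c.((X + X)\{c} + b.b.X)) | ··b··> t2
  t2 = b.(rec X. c.((X + X)\{c} + b.b.X)) | ··b··> t0
Trace ⟨cba⟩ through P, begin at {s0}:
  step 1 (c): {s1}
  step 2 (b): {s2}
  step 3 (a): {s0}
  — P admits the full trace.
Trace ⟨cba⟩ through Q, begin at {t0}:
  step 1 (c): {t1}
  step 2 (b): {t2}
  step 3 (a): ∅  — Q cannot continue

cba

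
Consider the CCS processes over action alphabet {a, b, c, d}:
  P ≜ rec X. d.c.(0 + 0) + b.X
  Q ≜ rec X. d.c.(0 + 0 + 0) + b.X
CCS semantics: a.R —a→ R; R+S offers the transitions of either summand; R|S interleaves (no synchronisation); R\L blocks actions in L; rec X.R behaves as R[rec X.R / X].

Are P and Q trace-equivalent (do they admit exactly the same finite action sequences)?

traces(P) = traces(Q)

Reachable graph of P (3 states):
  m0 = rec X. d.c.(0 + 0) + b.X has moves —b→ m0, —d→ m1
  m1 = c.(0 + 0) has moves —c→ m2
  m2 = 0 + 0 has moves ·
Reachable graph of Q (3 states):
  n0 = rec X. d.c.(0 + 0 + 0) + b.X has moves —b→ n0, —d→ n1
  n1 = c.(0 + 0 + 0) has moves —c→ n2
  n2 = 0 + 0 + 0 has moves ·
Coarsest stable partition (strong bisimilarity classes):
  B0 = {m0, n0}
  B1 = {m1, n1}
  B2 = {m2, n2}
m0 ∈ B0, n0 ∈ B0 → same block
Bisimilar ⇒ trace-equivalent.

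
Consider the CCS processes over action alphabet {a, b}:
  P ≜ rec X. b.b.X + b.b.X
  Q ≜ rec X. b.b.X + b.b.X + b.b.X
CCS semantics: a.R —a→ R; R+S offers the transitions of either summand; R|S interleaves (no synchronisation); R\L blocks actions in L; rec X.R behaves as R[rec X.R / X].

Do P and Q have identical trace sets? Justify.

YES

P's transition system — 2 states:
  u0 = rec X. b.b.X + b.b.X ⊢ -b-> u1
  u1 = b.(rec X. b.b.X + b.b.X) ⊢ -b-> u0
Q's transition system — 2 states:
  v0 = rec X. b.b.X + b.b.X + b.b.X ⊢ -b-> v1
  v1 = b.(rec X. b.b.X + b.b.X + b.b.X) ⊢ -b-> v0
Bisimilarity quotient blocks:
  B0 = {u0, u1, v0, v1}
u0 ∈ B0, v0 ∈ B0 → same block
Bisimilar ⇒ trace-equivalent.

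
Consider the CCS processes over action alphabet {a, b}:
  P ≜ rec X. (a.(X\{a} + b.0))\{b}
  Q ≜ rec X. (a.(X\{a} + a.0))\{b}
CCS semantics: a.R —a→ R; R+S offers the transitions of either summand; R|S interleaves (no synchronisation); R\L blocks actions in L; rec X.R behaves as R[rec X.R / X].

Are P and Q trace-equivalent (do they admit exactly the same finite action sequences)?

trace-distinct — witness ⟨aa⟩

LTS(P): 2 reachable states
  p0 = rec X. (a.(X\{a} + b.0))\{b} | =a=> p1
  p1 = ((rec X. (a.(X\{a} + b.0))\{b})\{a} + b.0)\{b} | ·
LTS(Q): 3 reachable states
  q0 = rec X. (a.(X\{a} + a.0))\{b} | =a=> q1
  q1 = ((rec X. (a.(X\{a} + a.0))\{b})\{a} + a.0)\{b} | =a=> q2
  q2 = 0\{b} | ·
Executing aa from Q (initial set {q0}):
  [1] a ⇒ {q1}
  [2] a ⇒ {q2}
  ✓ Q
Executing aa from P (initial set {p0}):
  [1] a ⇒ {p1}
  [2] a ⇒ ∅  — P cannot continue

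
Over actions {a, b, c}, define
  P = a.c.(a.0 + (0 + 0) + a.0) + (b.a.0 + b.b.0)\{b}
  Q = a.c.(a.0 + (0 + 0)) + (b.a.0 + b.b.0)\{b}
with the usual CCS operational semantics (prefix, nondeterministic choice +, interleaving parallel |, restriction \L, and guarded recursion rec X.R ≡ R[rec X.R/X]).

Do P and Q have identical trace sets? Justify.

YES

P's transition system — 4 states:
  m0 = a.c.(a.0 + (0 + 0) + a.0) + (b.a.0 + b.b.0)\{b} → —a→ m1
  m1 = c.(a.0 + (0 + 0) + a.0) → —c→ m2
  m2 = a.0 + (0 + 0) + a.0 → —a→ m3
  m3 = 0 → deadlocked
Q's transition system — 4 states:
  n0 = a.c.(a.0 + (0 + 0)) + (b.a.0 + b.b.0)\{b} → —a→ n1
  n1 = c.(a.0 + (0 + 0)) → —c→ n2
  n2 = a.0 + (0 + 0) → —a→ n3
  n3 = 0 → deadlocked
Partition-refinement fixed point:
  B0 = {m0, n0}
  B1 = {m1, n1}
  B2 = {m2, n2}
  B3 = {m3, n3}
m0 ∈ B0, n0 ∈ B0 → same block
Bisimilar ⇒ trace-equivalent.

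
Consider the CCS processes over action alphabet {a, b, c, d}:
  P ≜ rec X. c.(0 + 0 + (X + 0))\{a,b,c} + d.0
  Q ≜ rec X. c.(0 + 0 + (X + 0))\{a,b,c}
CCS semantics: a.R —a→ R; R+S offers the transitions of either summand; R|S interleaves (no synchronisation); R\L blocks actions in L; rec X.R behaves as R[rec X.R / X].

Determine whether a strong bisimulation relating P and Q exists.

P's transition system — 4 states:
  u0 = rec X. c.(0 + 0 + (X + 0))\{a,b,c} + d.0 :: ··c··> u1, ··d··> u2
  u1 = (0 + 0 + ((rec X. c.(0 + 0 + (X + 0))\{a,b,c} + d.0) + 0))\{a,b,c} :: ··d··> u3
  u2 = 0 :: ∅
  u3 = 0\{a,b,c} :: ∅
Q's transition system — 2 states:
  v0 = rec X. c.(0 + 0 + (X + 0))\{a,b,c} :: ··c··> v1
  v1 = (0 + 0 + ((rec X. c.(0 + 0 + (X + 0))\{a,b,c}) + 0))\{a,b,c} :: ∅
Partition-refinement fixed point:
  B0 = {u0}
  B1 = {u1}
  B2 = {u2, u3, v1}
  B3 = {v0}
u0 ∈ B0, v0 ∈ B3 → different blocks

not bisimilar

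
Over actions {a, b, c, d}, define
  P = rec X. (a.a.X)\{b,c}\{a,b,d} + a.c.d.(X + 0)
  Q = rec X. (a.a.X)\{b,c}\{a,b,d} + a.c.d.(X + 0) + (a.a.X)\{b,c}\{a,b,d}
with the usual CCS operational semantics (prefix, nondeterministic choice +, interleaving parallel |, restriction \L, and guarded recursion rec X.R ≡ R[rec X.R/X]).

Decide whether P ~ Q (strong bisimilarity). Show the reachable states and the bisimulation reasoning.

LTS(P): 4 reachable states
  p0 = rec X. (a.a.X)\{b,c}\{a,b,d} + a.c.d.(X + 0) has moves --a--▸ p1
  p1 = c.d.((rec X. (a.a.X)\{b,c}\{a,b,d} + a.c.d.(X + 0)) + 0) has moves --c--▸ p2
  p2 = d.((rec X. (a.a.X)\{b,c}\{a,b,d} + a.c.d.(X + 0)) + 0) has moves --d--▸ p3
  p3 = (rec X. (a.a.X)\{b,c}\{a,b,d} + a.c.d.(X + 0)) + 0 has moves --a--▸ p1
LTS(Q): 4 reachable states
  q0 = rec X. (a.a.X)\{b,c}\{a,b,d} + a.c.d.(X + 0) + (a.a.X)\{b,c}\{a,b,d} has moves --a--▸ q1
  q1 = c.d.((rec X. (a.a.X)\{b,c}\{a,b,d} + a.c.d.(X + 0) + (a.a.X)\{b,c}\{a,b,d}) + 0) has moves --c--▸ q2
  q2 = d.((rec X. (a.a.X)\{b,c}\{a,b,d} + a.c.d.(X + 0) + (a.a.X)\{b,c}\{a,b,d}) + 0) has moves --d--▸ q3
  q3 = (rec X. (a.a.X)\{b,c}\{a,b,d} + a.c.d.(X + 0) + (a.a.X)\{b,c}\{a,b,d}) + 0 has moves --a--▸ q1
Bisimilarity quotient blocks:
  B0 = {p0, p3, q0, q3}
  B1 = {p1, q1}
  B2 = {p2, q2}
p0 ∈ B0, q0 ∈ B0 → same block

P ~ Q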